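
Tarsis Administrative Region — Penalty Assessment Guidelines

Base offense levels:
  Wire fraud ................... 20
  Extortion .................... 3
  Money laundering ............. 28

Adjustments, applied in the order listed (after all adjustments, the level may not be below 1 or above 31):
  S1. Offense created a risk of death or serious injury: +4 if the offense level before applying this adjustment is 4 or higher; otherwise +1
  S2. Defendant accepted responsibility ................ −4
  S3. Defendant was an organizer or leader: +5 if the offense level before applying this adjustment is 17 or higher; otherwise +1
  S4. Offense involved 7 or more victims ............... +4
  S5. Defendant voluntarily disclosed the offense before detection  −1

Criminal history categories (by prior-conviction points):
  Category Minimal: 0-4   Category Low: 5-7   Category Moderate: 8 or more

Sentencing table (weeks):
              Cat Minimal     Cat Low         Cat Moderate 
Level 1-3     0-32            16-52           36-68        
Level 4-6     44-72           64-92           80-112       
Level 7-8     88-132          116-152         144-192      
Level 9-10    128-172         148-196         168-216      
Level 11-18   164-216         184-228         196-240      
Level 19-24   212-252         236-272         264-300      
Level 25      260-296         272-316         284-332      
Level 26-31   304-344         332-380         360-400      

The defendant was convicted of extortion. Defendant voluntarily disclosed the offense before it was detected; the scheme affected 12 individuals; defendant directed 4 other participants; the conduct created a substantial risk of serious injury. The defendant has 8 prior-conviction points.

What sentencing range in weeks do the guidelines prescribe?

144-192 weeks

Base offense level for extortion: 3.
S1 applies (level before this adjustment is 3 < 4, so +1): 3 + 1 = 4.
S3 applies (level before this adjustment is 4 < 17, so +1): 4 + 1 = 5.
S4 applies: 5 + 4 = 9.
S5 applies: 9 − 1 = 8.
Final offense level: 8.
Criminal history: 8 prior points → Category Moderate (8+).
Level 8 falls in the 7-8 band.
Grid: Level 7-8 × Category Moderate = 144-192 weeks.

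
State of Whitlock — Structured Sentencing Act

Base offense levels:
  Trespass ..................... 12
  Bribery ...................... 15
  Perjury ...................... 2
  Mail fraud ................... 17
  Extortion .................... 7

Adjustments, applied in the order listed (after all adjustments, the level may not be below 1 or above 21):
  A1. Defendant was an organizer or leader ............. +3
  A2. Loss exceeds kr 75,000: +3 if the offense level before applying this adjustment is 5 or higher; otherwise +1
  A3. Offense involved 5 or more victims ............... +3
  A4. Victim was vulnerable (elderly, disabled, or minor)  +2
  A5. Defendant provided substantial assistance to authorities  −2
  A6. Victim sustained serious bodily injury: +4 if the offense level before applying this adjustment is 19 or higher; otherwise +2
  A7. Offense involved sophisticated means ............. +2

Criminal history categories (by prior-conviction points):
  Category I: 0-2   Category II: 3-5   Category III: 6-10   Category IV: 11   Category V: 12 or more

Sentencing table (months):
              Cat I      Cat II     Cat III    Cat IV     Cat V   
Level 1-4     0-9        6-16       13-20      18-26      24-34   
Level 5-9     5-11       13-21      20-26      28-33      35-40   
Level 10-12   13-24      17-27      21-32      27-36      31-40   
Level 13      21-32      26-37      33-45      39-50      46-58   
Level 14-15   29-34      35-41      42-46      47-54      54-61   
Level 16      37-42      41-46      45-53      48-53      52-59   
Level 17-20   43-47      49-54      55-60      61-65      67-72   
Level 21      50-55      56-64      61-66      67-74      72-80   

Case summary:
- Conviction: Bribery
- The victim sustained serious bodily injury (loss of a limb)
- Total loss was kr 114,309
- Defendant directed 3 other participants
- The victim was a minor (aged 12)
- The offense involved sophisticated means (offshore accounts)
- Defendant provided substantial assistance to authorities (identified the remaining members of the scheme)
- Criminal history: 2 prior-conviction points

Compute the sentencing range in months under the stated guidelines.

50-55 months

Base offense level for bribery: 15.
A1 applies: 15 + 3 = 18.
A2 applies (level before this adjustment is 18 ≥ 5, so +3): 18 + 3 = 21.
A4 applies: 21 + 2 = 23.
A5 applies: 23 − 2 = 21.
A6 applies (level before this adjustment is 21 ≥ 19, so +4): 21 + 4 = 25.
A7 applies: 25 + 2 = 27.
Level 27 exceeds the maximum of 21; capped at 21.
Final offense level: 21.
Criminal history: 2 prior points → Category I (0-2).
Level 21 falls in the 21 band.
Grid: Level 21 × Category I = 50-55 months.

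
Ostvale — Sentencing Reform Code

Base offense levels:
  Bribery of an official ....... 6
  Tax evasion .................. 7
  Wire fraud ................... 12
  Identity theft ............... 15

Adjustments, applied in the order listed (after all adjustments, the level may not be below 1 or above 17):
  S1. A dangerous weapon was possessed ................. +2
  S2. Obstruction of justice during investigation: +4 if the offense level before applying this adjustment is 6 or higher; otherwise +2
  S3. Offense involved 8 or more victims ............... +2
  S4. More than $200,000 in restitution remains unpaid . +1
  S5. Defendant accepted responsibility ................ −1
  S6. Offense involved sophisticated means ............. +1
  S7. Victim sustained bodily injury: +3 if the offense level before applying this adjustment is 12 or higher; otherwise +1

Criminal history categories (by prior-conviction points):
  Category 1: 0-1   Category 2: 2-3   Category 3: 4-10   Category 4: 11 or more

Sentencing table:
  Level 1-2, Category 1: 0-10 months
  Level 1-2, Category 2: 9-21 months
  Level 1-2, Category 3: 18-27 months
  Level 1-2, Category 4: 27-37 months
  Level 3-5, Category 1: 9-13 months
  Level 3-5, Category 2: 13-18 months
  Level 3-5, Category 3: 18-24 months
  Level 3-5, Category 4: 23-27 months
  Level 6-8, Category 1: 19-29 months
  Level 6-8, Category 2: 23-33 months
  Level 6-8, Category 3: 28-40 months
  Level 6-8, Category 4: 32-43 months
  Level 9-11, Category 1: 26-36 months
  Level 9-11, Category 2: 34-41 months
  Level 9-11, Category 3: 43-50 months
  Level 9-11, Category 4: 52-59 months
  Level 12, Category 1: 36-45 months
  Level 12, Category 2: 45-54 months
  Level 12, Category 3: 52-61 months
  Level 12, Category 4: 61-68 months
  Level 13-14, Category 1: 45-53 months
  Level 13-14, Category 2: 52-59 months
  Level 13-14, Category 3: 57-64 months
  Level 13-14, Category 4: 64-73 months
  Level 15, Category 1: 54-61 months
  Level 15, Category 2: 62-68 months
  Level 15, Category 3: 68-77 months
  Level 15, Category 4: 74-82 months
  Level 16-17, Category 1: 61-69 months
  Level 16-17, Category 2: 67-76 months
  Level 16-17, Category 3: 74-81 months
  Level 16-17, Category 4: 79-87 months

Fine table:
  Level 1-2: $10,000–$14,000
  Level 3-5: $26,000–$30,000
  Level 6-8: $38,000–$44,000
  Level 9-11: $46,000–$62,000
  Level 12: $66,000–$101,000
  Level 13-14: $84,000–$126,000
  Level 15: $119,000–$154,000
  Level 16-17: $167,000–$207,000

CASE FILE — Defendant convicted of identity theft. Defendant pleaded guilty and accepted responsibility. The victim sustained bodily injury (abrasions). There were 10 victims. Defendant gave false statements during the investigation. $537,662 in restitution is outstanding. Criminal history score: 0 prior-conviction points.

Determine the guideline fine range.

$167,000–$207,000

Base offense level for identity theft: 15.
S2 applies (level before this adjustment is 15 ≥ 6, so +4): 15 + 4 = 19.
S3 applies: 19 + 2 = 21.
S4 applies: 21 + 1 = 22.
S5 applies: 22 − 1 = 21.
S7 applies (level before this adjustment is 21 ≥ 12, so +3): 21 + 3 = 24.
Level 24 exceeds the maximum of 17; capped at 17.
Final offense level: 17.
Level 17 falls in the 16-17 band.
Fine table: Level 16-17 → $167,000–$207,000.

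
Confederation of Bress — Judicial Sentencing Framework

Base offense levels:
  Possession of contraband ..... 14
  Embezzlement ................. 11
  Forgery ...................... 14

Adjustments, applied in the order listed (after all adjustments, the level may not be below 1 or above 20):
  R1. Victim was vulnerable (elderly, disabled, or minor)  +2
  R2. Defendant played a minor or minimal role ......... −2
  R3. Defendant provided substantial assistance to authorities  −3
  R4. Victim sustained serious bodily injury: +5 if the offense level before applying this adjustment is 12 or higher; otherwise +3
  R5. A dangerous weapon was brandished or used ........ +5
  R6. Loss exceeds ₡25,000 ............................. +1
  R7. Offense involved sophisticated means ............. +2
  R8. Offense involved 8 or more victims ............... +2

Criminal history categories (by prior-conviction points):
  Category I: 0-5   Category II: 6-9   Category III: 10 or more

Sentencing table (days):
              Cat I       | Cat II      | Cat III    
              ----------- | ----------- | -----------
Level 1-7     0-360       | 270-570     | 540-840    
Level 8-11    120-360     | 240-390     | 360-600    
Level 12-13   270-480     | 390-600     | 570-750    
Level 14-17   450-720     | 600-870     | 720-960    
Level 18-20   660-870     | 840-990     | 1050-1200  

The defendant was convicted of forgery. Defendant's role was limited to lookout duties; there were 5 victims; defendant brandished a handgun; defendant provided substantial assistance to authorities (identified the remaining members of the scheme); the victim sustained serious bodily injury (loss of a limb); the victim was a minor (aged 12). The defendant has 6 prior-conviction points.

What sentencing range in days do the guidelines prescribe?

840-990 days

Base offense level for forgery: 14.
R1 applies: 14 + 2 = 16.
R2 applies: 16 − 2 = 14.
R3 applies: 14 − 3 = 11.
R4 applies (level before this adjustment is 11 < 12, so +3): 11 + 3 = 14.
R5 applies: 14 + 5 = 19.
R6 does not apply.
R7 does not apply.
R8 does not apply.
Final offense level: 19.
Criminal history: 6 prior points → Category II (6-9).
Level 19 falls in the 18-20 band.
Grid: Level 18-20 × Category II = 840-990 days.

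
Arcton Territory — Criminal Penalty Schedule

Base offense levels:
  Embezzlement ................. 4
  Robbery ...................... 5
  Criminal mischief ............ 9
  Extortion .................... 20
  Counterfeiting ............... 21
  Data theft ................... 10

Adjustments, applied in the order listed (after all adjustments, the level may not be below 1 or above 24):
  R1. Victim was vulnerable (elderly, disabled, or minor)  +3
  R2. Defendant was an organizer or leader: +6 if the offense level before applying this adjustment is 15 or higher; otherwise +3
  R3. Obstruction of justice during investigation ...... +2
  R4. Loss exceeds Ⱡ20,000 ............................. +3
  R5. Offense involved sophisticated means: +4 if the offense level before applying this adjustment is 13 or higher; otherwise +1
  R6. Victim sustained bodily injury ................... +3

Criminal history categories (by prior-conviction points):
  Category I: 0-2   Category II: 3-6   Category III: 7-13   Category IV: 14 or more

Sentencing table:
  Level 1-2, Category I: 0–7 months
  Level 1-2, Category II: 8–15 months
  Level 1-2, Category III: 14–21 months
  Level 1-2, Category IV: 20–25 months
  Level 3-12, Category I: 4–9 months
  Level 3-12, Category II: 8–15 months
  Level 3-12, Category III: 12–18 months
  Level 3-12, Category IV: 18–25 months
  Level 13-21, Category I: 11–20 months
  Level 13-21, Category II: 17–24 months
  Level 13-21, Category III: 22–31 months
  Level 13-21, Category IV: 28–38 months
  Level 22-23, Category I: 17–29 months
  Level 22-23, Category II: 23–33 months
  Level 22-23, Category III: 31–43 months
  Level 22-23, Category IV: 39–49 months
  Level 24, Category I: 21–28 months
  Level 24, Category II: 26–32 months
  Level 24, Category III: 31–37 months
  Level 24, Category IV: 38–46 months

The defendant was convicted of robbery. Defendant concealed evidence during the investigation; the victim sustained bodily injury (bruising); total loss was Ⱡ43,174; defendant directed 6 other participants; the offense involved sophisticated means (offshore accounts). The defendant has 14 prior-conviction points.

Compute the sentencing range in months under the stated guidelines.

28-38 months

Base offense level for robbery: 5.
R2 applies (level before this adjustment is 5 < 15, so +3): 5 + 3 = 8.
R3 applies: 8 + 2 = 10.
R4 applies: 10 + 3 = 13.
R5 applies (level before this adjustment is 13 ≥ 13, so +4): 13 + 4 = 17.
R6 applies: 17 + 3 = 20.
Final offense level: 20.
Criminal history: 14 prior points → Category IV (14+).
Level 20 falls in the 13-21 band.
Grid: Level 13-21 × Category IV = 28-38 months.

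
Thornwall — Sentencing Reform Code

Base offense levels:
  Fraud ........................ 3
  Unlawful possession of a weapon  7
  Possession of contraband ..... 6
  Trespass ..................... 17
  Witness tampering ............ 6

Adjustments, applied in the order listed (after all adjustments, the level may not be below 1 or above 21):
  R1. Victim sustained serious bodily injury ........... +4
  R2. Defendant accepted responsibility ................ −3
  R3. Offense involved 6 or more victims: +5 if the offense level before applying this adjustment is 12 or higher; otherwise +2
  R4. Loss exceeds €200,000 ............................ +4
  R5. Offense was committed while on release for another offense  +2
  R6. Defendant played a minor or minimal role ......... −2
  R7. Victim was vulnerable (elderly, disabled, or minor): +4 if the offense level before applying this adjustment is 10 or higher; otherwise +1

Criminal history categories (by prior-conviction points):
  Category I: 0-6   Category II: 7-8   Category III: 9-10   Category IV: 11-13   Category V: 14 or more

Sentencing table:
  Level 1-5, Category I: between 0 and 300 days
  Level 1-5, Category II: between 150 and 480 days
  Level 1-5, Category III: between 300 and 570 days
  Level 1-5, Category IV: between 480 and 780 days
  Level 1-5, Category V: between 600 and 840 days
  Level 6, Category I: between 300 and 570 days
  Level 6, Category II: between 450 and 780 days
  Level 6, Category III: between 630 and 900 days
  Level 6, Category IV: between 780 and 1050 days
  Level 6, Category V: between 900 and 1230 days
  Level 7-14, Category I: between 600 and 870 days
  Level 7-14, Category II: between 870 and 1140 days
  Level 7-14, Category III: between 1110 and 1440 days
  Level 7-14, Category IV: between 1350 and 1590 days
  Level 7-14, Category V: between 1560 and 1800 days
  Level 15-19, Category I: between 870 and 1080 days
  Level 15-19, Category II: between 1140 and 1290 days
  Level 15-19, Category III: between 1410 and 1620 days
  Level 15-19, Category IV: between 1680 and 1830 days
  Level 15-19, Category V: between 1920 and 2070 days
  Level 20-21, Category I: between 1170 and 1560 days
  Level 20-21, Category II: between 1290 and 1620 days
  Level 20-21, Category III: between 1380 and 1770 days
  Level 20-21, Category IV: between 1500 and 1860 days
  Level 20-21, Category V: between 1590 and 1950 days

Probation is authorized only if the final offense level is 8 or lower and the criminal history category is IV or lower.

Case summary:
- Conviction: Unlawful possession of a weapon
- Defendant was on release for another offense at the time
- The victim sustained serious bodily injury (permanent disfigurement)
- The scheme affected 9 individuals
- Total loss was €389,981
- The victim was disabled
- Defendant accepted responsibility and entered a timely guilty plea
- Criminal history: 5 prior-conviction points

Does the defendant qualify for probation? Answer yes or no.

No

Base offense level for unlawful possession of a weapon: 7.
R1 applies: 7 + 4 = 11.
R2 applies: 11 − 3 = 8.
R3 applies (level before this adjustment is 8 < 12, so +2): 8 + 2 = 10.
R4 applies: 10 + 4 = 14.
R5 applies: 14 + 2 = 16.
R7 applies (level before this adjustment is 16 ≥ 10, so +4): 16 + 4 = 20.
Final offense level: 20.
Criminal history: 5 prior points → Category I (0-6).
Level 20 falls in the 20-21 band.
Grid: Level 20-21 × Category I = 1170-1560 days.
Probation check: level 20 > 8 and category I ≤ IV → not eligible.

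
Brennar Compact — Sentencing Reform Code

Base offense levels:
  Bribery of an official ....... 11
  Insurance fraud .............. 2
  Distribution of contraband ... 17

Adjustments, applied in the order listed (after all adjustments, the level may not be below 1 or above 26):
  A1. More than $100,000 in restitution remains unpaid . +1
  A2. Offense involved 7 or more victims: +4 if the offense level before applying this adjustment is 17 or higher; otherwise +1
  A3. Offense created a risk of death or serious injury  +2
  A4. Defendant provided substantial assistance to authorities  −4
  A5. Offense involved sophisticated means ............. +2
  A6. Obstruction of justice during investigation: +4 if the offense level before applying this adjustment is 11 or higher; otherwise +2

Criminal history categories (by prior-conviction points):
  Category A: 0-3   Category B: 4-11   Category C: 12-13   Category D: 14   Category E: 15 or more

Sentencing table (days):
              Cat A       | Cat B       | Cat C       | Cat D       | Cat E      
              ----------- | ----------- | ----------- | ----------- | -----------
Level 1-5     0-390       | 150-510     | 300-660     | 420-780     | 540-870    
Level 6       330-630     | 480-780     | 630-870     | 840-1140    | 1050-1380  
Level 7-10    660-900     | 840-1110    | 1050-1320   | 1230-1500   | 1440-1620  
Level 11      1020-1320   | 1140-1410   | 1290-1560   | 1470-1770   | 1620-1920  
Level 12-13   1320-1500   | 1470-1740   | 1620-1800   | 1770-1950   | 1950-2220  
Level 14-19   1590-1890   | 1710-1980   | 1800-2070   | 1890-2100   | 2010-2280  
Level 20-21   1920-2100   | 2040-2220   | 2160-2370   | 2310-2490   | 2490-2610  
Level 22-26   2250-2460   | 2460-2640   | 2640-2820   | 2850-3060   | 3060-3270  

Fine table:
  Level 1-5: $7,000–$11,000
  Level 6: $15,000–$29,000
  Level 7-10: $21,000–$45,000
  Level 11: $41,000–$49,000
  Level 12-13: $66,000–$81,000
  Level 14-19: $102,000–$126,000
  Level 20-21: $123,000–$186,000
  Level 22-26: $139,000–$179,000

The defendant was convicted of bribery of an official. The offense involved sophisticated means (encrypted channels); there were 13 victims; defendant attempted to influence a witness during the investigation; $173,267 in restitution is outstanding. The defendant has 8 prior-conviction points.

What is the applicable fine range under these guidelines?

Base offense level for bribery of an official: 11.
A1 applies: 11 + 1 = 12.
A2 applies (level before this adjustment is 12 < 17, so +1): 12 + 1 = 13.
A3 does not apply.
A4 does not apply.
A5 applies: 13 + 2 = 15.
A6 applies (level before this adjustment is 15 ≥ 11, so +4): 15 + 4 = 19.
Final offense level: 19.
Level 19 falls in the 14-19 band.
Fine table: Level 14-19 → $102,000–$126,000.

$102,000–$126,000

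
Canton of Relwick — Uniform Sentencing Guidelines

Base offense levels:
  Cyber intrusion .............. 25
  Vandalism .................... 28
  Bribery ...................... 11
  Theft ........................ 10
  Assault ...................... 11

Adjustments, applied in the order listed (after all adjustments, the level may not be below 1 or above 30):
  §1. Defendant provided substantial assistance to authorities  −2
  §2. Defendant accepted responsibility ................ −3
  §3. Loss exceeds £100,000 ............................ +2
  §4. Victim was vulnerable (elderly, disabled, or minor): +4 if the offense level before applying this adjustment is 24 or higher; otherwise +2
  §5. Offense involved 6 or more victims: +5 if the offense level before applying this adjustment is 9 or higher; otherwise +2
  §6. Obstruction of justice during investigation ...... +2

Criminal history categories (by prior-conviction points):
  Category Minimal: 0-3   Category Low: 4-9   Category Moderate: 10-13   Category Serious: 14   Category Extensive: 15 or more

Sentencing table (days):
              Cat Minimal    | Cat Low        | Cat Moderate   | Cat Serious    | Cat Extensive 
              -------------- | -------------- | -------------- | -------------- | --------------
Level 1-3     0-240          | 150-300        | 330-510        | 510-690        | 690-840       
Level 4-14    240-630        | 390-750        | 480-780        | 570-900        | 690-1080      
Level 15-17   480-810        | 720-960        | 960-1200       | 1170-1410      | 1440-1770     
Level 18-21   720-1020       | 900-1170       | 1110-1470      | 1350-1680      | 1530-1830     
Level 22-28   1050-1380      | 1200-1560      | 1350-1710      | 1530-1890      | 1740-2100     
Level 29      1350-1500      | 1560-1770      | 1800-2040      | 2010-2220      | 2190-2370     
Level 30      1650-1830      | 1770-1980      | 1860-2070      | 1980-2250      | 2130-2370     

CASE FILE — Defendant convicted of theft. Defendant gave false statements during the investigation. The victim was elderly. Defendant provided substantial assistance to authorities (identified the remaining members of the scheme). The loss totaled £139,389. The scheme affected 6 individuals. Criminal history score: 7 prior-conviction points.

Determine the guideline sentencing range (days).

Base offense level for theft: 10.
§1 applies: 10 − 2 = 8.
§2 does not apply.
§3 applies: 8 + 2 = 10.
§4 applies (level before this adjustment is 10 < 24, so +2): 10 + 2 = 12.
§5 applies (level before this adjustment is 12 ≥ 9, so +5): 12 + 5 = 17.
§6 applies: 17 + 2 = 19.
Final offense level: 19.
Criminal history: 7 prior points → Category Low (4-9).
Level 19 falls in the 18-21 band.
Grid: Level 18-21 × Category Low = 900-1170 days.

900-1170 days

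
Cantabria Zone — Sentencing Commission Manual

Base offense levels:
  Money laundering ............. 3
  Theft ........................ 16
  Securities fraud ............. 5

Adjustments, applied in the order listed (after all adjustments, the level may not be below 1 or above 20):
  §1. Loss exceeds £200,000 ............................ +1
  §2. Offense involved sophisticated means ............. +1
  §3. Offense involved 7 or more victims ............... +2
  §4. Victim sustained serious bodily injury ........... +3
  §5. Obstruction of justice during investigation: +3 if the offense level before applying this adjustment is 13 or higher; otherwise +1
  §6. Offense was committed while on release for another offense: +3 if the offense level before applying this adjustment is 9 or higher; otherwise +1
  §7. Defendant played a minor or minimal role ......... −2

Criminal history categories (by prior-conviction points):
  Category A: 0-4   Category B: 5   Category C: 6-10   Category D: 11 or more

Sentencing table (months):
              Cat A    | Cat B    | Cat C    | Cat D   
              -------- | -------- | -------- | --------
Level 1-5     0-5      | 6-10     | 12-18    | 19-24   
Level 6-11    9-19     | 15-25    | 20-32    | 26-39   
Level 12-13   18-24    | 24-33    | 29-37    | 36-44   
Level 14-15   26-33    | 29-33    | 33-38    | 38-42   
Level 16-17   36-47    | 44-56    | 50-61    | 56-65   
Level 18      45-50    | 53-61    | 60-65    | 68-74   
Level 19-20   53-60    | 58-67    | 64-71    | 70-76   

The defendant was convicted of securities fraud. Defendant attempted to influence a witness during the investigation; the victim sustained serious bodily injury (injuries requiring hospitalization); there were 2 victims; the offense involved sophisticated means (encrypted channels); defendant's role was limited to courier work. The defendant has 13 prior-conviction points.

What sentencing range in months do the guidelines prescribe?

Base offense level for securities fraud: 5.
§1 does not apply.
§2 applies: 5 + 1 = 6.
§4 applies: 6 + 3 = 9.
§5 applies (level before this adjustment is 9 < 13, so +1): 9 + 1 = 10.
§7 applies: 10 − 2 = 8.
Final offense level: 8.
Criminal history: 13 prior points → Category D (11+).
Level 8 falls in the 6-11 band.
Grid: Level 6-11 × Category D = 26-39 months.

26-39 months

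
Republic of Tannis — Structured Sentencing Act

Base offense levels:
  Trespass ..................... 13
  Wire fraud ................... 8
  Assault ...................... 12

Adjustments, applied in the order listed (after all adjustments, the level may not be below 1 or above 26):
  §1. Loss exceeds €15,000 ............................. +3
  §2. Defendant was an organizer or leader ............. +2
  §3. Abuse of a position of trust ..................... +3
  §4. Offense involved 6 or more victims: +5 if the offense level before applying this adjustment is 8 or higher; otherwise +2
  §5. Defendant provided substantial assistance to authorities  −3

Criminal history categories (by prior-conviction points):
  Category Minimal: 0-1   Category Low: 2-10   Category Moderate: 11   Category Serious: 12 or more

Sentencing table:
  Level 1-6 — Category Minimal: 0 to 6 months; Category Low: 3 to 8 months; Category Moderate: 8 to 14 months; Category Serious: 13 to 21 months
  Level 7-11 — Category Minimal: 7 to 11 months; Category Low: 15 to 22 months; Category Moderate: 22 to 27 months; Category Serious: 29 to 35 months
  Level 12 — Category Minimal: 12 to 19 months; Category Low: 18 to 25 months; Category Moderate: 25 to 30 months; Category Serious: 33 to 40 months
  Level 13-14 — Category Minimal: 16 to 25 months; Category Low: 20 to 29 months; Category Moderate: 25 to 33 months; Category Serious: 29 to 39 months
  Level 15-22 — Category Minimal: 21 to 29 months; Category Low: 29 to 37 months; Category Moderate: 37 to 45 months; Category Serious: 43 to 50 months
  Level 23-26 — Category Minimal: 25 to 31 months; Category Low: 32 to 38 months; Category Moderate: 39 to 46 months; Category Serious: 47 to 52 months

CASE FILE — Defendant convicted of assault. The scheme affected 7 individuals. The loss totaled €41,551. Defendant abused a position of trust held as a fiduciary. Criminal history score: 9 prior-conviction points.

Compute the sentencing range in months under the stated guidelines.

Base offense level for assault: 12.
§1 applies: 12 + 3 = 15.
§3 applies: 15 + 3 = 18.
§4 applies (level before this adjustment is 18 ≥ 8, so +5): 18 + 5 = 23.
§5 does not apply.
Final offense level: 23.
Criminal history: 9 prior points → Category Low (2-10).
Level 23 falls in the 23-26 band.
Grid: Level 23-26 × Category Low = 32-38 months.

32-38 months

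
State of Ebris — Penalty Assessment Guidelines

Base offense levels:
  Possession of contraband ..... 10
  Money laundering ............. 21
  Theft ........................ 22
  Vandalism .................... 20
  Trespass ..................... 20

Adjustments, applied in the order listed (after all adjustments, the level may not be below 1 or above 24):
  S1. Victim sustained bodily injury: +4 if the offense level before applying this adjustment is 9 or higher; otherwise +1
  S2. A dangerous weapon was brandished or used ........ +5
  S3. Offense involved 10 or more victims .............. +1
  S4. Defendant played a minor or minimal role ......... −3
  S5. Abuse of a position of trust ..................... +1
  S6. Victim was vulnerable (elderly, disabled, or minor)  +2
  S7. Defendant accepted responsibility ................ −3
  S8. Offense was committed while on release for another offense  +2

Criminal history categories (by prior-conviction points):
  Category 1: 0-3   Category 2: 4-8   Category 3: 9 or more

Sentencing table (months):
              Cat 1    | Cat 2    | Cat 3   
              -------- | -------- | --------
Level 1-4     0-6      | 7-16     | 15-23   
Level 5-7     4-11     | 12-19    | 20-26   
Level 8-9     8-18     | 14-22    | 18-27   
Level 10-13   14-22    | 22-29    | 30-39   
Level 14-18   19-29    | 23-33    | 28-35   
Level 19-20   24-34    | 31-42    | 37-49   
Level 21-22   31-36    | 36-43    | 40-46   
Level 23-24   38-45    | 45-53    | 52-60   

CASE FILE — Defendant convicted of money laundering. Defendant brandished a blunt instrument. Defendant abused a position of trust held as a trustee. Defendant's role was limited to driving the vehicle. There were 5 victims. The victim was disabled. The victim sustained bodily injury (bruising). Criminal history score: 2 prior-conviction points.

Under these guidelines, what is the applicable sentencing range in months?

Base offense level for money laundering: 21.
S1 applies (level before this adjustment is 21 ≥ 9, so +4): 21 + 4 = 25.
S2 applies: 25 + 5 = 30.
S4 applies: 30 − 3 = 27.
S5 applies: 27 + 1 = 28.
S6 applies: 28 + 2 = 30.
Level 30 exceeds the maximum of 24; capped at 24.
Final offense level: 24.
Criminal history: 2 prior points → Category 1 (0-3).
Level 24 falls in the 23-24 band.
Grid: Level 23-24 × Category 1 = 38-45 months.

38-45 months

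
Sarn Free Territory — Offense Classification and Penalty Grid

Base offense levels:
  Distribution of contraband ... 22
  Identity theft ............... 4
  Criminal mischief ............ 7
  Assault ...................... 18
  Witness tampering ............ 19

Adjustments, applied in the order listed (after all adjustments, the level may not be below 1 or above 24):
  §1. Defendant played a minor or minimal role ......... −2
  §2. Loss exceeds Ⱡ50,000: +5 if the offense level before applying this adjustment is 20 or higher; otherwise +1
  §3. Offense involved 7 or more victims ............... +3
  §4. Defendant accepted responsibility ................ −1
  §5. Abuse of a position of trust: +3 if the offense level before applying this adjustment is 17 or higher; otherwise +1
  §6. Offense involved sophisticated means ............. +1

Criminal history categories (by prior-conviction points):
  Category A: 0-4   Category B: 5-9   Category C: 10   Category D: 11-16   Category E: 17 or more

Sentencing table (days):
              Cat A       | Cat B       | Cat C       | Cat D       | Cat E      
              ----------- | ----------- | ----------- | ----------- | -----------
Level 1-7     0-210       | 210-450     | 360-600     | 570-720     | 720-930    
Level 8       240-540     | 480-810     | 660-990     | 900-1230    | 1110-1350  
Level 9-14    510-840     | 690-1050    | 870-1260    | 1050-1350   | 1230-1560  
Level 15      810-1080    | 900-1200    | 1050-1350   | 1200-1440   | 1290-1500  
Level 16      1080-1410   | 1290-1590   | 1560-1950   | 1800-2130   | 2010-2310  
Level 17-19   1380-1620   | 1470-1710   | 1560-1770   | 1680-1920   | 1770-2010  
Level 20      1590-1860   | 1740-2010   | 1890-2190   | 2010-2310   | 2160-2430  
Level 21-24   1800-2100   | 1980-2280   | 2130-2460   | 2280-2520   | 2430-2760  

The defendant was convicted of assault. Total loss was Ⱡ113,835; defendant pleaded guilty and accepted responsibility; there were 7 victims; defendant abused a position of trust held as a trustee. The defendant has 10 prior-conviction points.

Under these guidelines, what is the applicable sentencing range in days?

2130-2460 days

Base offense level for assault: 18.
§2 applies (level before this adjustment is 18 < 20, so +1): 18 + 1 = 19.
§3 applies: 19 + 3 = 22.
§4 applies: 22 − 1 = 21.
§5 applies (level before this adjustment is 21 ≥ 17, so +3): 21 + 3 = 24.
Final offense level: 24.
Criminal history: 10 prior points → Category C (10).
Level 24 falls in the 21-24 band.
Grid: Level 21-24 × Category C = 2130-2460 days.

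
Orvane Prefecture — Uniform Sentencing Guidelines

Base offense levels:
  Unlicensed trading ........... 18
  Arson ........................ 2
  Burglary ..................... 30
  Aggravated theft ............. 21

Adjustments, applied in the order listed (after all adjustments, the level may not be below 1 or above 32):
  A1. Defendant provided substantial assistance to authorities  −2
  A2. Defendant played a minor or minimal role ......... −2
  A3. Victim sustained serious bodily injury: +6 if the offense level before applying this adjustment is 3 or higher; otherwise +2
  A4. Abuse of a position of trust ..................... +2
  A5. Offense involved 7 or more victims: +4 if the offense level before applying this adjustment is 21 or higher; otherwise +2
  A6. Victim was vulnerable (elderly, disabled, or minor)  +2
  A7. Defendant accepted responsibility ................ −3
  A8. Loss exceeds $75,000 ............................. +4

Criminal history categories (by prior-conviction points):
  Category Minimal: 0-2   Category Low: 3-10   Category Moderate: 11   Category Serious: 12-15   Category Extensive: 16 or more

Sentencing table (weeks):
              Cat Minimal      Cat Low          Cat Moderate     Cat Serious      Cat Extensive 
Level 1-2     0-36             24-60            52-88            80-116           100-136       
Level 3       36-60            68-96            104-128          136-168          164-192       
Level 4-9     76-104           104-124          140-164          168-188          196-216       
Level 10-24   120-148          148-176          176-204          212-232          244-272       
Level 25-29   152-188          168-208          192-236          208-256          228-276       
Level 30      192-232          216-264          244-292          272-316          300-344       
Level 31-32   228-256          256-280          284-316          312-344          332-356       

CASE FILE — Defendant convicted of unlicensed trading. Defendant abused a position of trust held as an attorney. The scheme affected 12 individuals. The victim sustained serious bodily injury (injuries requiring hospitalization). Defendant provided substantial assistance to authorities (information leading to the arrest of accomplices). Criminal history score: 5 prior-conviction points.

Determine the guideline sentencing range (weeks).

Base offense level for unlicensed trading: 18.
A1 applies: 18 − 2 = 16.
A2 does not apply.
A3 applies (level before this adjustment is 16 ≥ 3, so +6): 16 + 6 = 22.
A4 applies: 22 + 2 = 24.
A5 applies (level before this adjustment is 24 ≥ 21, so +4): 24 + 4 = 28.
A6 does not apply.
A7 does not apply.
Final offense level: 28.
Criminal history: 5 prior points → Category Low (3-10).
Level 28 falls in the 25-29 band.
Grid: Level 25-29 × Category Low = 168-208 weeks.

168-208 weeks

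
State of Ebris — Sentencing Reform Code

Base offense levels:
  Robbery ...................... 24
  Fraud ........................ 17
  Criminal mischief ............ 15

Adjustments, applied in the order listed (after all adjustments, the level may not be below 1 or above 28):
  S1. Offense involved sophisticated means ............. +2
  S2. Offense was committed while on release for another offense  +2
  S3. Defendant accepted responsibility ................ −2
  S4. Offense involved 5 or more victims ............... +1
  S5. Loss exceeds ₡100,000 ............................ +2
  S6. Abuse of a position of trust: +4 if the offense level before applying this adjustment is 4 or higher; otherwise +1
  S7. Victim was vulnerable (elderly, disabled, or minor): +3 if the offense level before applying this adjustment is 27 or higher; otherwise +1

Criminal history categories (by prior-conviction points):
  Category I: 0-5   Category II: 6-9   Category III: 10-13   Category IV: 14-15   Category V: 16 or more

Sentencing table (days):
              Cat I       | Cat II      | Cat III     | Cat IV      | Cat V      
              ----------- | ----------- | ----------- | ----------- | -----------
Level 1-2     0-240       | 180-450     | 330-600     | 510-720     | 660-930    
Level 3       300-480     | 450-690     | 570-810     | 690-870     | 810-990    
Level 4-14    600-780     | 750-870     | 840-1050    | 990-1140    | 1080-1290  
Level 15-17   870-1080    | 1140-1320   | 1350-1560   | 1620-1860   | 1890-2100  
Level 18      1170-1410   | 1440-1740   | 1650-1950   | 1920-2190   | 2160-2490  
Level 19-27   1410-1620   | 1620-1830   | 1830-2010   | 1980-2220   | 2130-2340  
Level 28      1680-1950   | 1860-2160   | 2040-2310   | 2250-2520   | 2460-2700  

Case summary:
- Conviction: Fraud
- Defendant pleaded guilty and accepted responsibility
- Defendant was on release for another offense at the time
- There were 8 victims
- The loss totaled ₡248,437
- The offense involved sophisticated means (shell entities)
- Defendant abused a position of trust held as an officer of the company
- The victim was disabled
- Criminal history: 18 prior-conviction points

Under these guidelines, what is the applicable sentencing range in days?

2130-2340 days

Base offense level for fraud: 17.
S1 applies: 17 + 2 = 19.
S2 applies: 19 + 2 = 21.
S3 applies: 21 − 2 = 19.
S4 applies: 19 + 1 = 20.
S5 applies: 20 + 2 = 22.
S6 applies (level before this adjustment is 22 ≥ 4, so +4): 22 + 4 = 26.
S7 applies (level before this adjustment is 26 < 27, so +1): 26 + 1 = 27.
Final offense level: 27.
Criminal history: 18 prior points → Category V (16+).
Level 27 falls in the 19-27 band.
Grid: Level 19-27 × Category V = 2130-2340 days.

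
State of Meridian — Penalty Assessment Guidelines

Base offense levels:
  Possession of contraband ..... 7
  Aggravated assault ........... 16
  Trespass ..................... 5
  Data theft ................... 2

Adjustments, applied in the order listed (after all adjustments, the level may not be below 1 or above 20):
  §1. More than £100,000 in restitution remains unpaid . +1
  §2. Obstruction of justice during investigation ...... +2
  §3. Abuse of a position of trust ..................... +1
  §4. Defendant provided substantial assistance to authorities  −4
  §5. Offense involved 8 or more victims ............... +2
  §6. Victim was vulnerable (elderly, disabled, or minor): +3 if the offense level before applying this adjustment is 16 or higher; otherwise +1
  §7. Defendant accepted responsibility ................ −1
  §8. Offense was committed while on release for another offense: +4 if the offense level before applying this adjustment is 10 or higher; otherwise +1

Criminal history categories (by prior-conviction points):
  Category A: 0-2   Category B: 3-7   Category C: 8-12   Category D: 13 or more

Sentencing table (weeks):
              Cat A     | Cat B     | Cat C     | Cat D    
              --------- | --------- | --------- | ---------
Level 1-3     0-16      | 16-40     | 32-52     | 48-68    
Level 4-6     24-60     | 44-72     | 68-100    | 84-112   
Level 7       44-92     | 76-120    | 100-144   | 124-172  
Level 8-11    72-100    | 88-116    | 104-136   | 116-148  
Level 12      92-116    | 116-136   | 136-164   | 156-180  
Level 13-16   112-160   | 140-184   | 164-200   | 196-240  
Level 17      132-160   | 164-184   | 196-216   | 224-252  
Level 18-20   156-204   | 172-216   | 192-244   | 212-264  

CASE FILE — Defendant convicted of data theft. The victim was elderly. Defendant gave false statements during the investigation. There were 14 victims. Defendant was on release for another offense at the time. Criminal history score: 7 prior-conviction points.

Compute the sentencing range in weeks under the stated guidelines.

Base offense level for data theft: 2.
§2 applies: 2 + 2 = 4.
§4 does not apply.
§5 applies: 4 + 2 = 6.
§6 applies (level before this adjustment is 6 < 16, so +1): 6 + 1 = 7.
§8 applies (level before this adjustment is 7 < 10, so +1): 7 + 1 = 8.
Final offense level: 8.
Criminal history: 7 prior points → Category B (3-7).
Level 8 falls in the 8-11 band.
Grid: Level 8-11 × Category B = 88-116 weeks.

88-116 weeks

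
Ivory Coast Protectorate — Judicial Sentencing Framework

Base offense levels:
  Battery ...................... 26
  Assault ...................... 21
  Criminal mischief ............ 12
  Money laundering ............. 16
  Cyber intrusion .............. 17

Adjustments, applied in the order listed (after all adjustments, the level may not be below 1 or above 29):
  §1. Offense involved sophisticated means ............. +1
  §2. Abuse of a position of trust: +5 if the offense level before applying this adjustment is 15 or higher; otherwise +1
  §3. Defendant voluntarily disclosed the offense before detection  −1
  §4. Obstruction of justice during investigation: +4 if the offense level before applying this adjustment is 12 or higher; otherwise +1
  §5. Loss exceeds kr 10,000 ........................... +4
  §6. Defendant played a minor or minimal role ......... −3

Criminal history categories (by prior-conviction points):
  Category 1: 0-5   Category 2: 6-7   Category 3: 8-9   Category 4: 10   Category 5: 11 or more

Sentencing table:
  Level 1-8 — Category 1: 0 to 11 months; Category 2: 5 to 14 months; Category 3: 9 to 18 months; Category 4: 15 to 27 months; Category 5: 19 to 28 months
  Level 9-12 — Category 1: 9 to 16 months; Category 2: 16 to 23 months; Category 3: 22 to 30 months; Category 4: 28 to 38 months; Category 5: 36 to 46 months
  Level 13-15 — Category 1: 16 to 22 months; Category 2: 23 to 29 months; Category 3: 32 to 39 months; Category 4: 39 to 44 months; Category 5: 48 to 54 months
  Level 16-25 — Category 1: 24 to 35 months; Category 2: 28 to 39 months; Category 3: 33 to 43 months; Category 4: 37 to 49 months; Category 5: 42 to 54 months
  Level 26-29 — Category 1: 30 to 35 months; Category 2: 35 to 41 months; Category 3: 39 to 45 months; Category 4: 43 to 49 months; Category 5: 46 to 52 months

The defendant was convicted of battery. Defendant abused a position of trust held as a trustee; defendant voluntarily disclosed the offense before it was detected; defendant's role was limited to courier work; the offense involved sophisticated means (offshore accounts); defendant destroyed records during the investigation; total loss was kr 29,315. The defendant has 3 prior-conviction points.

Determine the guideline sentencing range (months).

Base offense level for battery: 26.
§1 applies: 26 + 1 = 27.
§2 applies (level before this adjustment is 27 ≥ 15, so +5): 27 + 5 = 32.
§3 applies: 32 − 1 = 31.
§4 applies (level before this adjustment is 31 ≥ 12, so +4): 31 + 4 = 35.
§5 applies: 35 + 4 = 39.
§6 applies: 39 − 3 = 36.
Level 36 exceeds the maximum of 29; capped at 29.
Final offense level: 29.
Criminal history: 3 prior points → Category 1 (0-5).
Level 29 falls in the 26-29 band.
Grid: Level 26-29 × Category 1 = 30-35 months.

30-35 months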